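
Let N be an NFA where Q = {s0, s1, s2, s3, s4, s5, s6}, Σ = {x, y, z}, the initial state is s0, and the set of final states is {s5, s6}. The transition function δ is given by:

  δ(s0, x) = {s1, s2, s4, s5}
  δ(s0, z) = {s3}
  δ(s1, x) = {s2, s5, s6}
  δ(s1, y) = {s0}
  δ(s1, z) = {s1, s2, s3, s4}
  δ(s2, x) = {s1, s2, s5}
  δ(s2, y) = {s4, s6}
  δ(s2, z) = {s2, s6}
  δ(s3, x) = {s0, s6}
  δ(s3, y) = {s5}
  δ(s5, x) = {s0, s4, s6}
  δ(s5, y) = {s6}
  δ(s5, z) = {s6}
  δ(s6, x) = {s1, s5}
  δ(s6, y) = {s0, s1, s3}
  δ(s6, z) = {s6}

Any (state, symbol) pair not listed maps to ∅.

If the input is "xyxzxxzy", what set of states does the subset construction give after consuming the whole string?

{s0, s1, s3, s4, s5, s6}

Start in {s0}.
Read 'x': {s0} → {s1, s2, s4, s5}.
Read 'y': {s1, s2, s4, s5} → {s0, s4, s6}.
Read 'x': {s0, s4, s6} → {s1, s2, s4, s5}.
Read 'z': {s1, s2, s4, s5} → {s1, s2, s3, s4, s6}.
Read 'x': {s1, s2, s3, s4, s6} → {s0, s1, s2, s5, s6}.
Read 'x': {s0, s1, s2, s5, s6} → {s0, s1, s2, s4, s5, s6}.
Read 'z': {s0, s1, s2, s4, s5, s6} → {s1, s2, s3, s4, s6}.
Read 'y': {s1, s2, s3, s4, s6} → {s0, s1, s3, s4, s5, s6}.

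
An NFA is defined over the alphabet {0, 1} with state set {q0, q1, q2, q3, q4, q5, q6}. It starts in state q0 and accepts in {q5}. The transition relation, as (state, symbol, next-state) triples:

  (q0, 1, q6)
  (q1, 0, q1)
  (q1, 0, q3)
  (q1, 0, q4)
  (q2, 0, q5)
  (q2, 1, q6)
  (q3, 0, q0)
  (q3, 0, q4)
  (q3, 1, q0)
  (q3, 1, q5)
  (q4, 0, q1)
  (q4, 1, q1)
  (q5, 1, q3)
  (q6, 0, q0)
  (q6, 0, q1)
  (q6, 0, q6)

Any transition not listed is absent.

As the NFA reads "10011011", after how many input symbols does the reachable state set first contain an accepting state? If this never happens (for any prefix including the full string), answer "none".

4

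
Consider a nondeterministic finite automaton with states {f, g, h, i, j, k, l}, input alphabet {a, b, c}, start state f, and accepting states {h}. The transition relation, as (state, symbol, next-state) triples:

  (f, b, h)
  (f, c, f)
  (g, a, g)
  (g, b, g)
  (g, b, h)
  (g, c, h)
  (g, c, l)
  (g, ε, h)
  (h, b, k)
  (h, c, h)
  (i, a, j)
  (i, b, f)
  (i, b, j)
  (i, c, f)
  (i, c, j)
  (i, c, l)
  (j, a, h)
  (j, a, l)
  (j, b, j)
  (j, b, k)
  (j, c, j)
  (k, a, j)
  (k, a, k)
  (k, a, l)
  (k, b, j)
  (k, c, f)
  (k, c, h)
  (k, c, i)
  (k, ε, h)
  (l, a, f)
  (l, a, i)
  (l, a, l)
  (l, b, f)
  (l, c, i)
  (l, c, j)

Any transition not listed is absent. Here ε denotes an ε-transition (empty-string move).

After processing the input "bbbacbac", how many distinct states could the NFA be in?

4

Start in {f}.
Read 'b': {f} → {h}.
Read 'b': {h} → {h, k}.
Read 'b': {h, k} → {h, j, k}.
Read 'a': {h, j, k} → {h, j, k, l}.
Read 'c': {h, j, k, l} → {f, h, i, j}.
Read 'b': {f, h, i, j} → {f, h, j, k}.
Read 'a': {f, h, j, k} → {h, j, k, l}.
Read 'c': {h, j, k, l} → {f, h, i, j}.
That set has 4 states.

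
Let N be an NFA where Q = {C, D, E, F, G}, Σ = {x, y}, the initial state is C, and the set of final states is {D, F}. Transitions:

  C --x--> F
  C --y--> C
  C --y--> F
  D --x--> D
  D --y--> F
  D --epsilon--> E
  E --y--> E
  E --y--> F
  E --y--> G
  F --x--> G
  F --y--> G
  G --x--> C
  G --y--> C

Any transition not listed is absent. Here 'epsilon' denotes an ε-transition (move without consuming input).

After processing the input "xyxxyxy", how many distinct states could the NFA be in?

Start in {C}.
Read 'x': {C} → {F}.
Read 'y': {F} → {G}.
Read 'x': {G} → {C}.
Read 'x': {C} → {F}.
Read 'y': {F} → {G}.
Read 'x': {G} → {C}.
Read 'y': {C} → {C, F}.
That set has 2 states.

2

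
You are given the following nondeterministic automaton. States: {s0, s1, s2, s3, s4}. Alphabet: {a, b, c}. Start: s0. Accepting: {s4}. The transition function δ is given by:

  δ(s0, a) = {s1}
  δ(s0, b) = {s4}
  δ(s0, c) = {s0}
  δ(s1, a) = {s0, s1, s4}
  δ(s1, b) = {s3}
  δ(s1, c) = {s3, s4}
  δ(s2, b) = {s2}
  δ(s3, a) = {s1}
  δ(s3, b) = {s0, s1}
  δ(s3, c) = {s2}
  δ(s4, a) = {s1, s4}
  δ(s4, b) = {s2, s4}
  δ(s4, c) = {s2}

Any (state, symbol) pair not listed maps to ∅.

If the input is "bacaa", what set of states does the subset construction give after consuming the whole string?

{s0, s1, s4}

Start in {s0}.
Read 'b': s0→{s4}; now {s4}.
Read 'a': s4→{s1, s4}; now {s1, s4}.
Read 'c': s1→{s3, s4}, s4→{s2}; now {s2, s3, s4}.
Read 'a': s2→∅, s3→{s1}, s4→{s1, s4}; now {s1, s4}.
Read 'a': s1→{s0, s1, s4}, s4→{s1, s4}; now {s0, s1, s4}.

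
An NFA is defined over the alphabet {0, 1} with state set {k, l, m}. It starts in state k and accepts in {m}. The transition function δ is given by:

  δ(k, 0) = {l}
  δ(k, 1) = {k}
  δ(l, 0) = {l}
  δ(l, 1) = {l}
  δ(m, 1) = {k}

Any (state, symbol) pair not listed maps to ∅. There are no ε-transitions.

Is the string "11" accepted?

No

Start in {k}.
Read '1': {k} → {k}.
Read '1': {k} → {k}.
The final set {k} contains no accepting state.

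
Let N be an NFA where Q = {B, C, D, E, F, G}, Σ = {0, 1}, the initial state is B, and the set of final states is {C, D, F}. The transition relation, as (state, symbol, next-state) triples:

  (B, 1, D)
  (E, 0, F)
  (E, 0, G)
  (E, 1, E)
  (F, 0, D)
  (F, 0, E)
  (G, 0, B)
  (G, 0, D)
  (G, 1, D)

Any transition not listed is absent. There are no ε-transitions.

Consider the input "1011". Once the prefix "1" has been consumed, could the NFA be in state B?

No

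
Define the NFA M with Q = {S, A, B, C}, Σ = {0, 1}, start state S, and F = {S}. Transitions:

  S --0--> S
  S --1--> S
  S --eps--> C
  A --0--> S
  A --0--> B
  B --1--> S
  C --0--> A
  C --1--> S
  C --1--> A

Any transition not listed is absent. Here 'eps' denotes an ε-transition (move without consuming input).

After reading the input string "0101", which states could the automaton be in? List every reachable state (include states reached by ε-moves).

{S, A, C}

Start: ε-closure({S}) = {S, C}.
Read '0': S→{S}, C→{A}; union {S, A}; ε-closure = {S, A, C}.
Read '1': S→{S}, A→∅, C→{S, A}; union {S, A}; ε-closure = {S, A, C}.
Read '0': S→{S}, A→{S, B}, C→{A}; union {S, A, B}; ε-closure = {S, A, B, C}.
Read '1': S→{S}, A→∅, B→{S}, C→{S, A}; union {S, A}; ε-closure = {S, A, C}.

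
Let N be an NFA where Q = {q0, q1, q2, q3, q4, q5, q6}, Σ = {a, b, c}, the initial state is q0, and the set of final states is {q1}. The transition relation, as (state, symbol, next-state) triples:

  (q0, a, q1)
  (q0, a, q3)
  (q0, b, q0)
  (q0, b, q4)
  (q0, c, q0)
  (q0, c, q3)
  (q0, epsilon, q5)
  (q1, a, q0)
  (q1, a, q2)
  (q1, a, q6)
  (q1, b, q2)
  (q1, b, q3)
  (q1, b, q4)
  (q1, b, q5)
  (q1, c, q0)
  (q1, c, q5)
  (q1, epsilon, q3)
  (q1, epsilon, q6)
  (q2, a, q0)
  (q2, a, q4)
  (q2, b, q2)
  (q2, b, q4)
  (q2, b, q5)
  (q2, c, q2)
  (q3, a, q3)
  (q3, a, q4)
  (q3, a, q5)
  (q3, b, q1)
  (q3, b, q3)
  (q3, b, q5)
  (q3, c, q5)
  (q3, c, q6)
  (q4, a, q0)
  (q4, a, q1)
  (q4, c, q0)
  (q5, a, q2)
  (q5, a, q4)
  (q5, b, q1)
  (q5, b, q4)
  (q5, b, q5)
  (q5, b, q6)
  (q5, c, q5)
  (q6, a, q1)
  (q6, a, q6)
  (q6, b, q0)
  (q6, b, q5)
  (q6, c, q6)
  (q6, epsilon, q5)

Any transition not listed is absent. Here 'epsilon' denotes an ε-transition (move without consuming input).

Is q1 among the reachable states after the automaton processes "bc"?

No

Start: ε-closure({q0}) = {q0, q5}.
Read 'b': q0→{q0, q4}, q5→{q1, q4, q5, q6}; union {q0, q1, q4, q5, q6}; ε-closure = {q0, q1, q3, q4, q5, q6}.
Read 'c': q0→{q0, q3}, q1→{q0, q5}, q3→{q5, q6}, q4→{q0}, q5→{q5}, q6→{q6}; now {q0, q3, q5, q6}.
State q1 is not in {q0, q3, q5, q6}.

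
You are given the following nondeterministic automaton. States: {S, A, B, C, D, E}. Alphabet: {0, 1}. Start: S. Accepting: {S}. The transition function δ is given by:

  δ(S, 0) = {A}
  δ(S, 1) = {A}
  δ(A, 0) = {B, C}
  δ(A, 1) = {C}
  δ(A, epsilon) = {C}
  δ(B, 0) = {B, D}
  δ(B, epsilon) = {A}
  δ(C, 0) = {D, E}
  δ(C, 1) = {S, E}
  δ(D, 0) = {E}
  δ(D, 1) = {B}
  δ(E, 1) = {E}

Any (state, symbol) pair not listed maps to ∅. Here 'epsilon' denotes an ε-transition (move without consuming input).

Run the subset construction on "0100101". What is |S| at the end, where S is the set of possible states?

5

Start in {S}.
Read '0': S→{A}; union {A}; ε-closure = {A, C}.
Read '1': A→{C}, C→{S, E}; now {S, C, E}.
Read '0': S→{A}, C→{D, E}, E→∅; union {A, D, E}; ε-closure = {A, C, D, E}.
Read '0': A→{B, C}, C→{D, E}, D→{E}, E→∅; union {B, C, D, E}; ε-closure = {A, B, C, D, E}.
Read '1': A→{C}, B→∅, C→{S, E}, D→{B}, E→{E}; union {S, B, C, E}; ε-closure = {S, A, B, C, E}.
Read '0': S→{A}, A→{B, C}, B→{B, D}, C→{D, E}, E→∅; now {A, B, C, D, E}.
Read '1': A→{C}, B→∅, C→{S, E}, D→{B}, E→{E}; union {S, B, C, E}; ε-closure = {S, A, B, C, E}.
That set has 5 states.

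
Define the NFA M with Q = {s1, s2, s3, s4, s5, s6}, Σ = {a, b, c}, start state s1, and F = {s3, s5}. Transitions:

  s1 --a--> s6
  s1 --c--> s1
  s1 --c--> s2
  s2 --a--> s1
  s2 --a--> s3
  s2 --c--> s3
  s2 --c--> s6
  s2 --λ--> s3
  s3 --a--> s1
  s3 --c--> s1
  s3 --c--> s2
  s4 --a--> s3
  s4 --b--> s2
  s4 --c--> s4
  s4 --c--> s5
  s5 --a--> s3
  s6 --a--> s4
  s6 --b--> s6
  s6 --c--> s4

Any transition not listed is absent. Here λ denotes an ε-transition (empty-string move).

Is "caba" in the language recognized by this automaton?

No

Start in {s1}.
Read 'c': s1→{s1, s2}; union {s1, s2}; ε-closure = {s1, s2, s3}.
Read 'a': s1→{s6}, s2→{s1, s3}, s3→{s1}; now {s1, s3, s6}.
Read 'b': s1→∅, s3→∅, s6→{s6}; now {s6}.
Read 'a': s6→{s4}; now {s4}.
The final set {s4} contains no accepting state.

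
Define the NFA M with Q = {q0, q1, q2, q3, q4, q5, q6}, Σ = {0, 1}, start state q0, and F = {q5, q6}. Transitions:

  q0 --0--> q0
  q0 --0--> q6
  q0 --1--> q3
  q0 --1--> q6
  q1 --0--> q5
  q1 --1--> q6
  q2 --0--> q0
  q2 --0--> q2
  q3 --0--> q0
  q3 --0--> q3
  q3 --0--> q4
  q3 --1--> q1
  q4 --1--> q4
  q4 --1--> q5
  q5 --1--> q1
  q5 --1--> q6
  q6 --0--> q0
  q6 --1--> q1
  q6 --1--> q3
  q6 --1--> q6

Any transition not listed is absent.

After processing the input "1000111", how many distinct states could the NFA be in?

5

Start in {q0}.
Read '1': {q0} → {q3, q6}.
Read '0': {q3, q6} → {q0, q3, q4}.
Read '0': {q0, q3, q4} → {q0, q3, q4, q6}.
Read '0': {q0, q3, q4, q6} → {q0, q3, q4, q6}.
Read '1': {q0, q3, q4, q6} → {q1, q3, q4, q5, q6}.
Read '1': {q1, q3, q4, q5, q6} → {q1, q3, q4, q5, q6}.
Read '1': {q1, q3, q4, q5, q6} → {q1, q3, q4, q5, q6}.
That set has 5 states.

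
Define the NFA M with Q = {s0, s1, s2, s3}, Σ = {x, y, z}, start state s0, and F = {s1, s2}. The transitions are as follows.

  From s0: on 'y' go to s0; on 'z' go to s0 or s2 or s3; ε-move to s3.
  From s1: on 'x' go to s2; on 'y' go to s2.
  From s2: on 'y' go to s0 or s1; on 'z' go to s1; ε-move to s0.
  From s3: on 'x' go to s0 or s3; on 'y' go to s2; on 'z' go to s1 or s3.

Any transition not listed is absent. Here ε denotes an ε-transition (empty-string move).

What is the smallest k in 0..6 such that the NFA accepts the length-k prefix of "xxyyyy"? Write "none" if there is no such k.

Start: ε-closure({s0}) = {s0, s3}.
Read 'x': s0→∅, s3→{s0, s3}; now {s0, s3}.
Read 'x': s0→∅, s3→{s0, s3}; now {s0, s3}.
Read 'y': s0→{s0}, s3→{s2}; union {s0, s2}; ε-closure = {s0, s2, s3}.
None of the earlier sets intersect F, but {s0, s2, s3} does.

3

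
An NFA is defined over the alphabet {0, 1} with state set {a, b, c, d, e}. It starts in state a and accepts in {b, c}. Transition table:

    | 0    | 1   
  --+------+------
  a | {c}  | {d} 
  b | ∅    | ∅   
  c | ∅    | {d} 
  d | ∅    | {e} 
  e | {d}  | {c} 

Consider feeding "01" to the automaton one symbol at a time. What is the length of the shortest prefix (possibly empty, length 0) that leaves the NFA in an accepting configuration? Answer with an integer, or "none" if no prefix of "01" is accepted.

1

Start in {a}.
Read '0': {a} → {c}.
None of the earlier sets intersect F, but {c} does.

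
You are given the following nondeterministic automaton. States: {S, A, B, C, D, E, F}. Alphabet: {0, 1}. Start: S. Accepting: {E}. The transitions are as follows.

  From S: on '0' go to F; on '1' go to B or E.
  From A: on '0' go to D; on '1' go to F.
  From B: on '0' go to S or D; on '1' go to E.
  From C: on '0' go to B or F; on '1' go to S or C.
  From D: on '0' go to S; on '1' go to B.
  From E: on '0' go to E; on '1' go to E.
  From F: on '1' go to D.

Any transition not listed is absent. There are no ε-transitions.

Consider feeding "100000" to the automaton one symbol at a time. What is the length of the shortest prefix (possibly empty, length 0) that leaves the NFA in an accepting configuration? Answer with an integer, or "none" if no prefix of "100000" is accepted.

Start in {S}.
Read '1': {S} → {B, E}.
None of the earlier sets intersect F, but {B, E} does.

1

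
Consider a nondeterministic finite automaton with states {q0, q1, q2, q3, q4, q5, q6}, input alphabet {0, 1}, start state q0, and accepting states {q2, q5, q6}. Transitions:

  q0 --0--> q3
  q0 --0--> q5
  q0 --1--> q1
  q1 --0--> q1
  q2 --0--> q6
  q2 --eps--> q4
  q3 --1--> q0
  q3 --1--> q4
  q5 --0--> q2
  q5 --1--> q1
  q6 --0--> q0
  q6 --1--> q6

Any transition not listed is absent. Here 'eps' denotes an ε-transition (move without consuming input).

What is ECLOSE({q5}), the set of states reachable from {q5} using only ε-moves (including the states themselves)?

Begin with {q5}.
No ε-moves leave this set, so the closure equals the set itself.

{q5}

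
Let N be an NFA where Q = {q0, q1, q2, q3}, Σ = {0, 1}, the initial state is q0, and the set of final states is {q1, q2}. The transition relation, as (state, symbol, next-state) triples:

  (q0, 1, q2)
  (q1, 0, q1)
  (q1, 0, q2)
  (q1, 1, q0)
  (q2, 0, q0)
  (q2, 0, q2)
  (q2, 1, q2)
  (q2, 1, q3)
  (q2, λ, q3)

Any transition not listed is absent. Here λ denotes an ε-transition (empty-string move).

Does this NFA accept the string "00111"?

Start in {q0}.
Read '0': {q0} → ∅.
The set is empty and remains empty for the remaining 4 symbols.
The final set ∅ contains no accepting state.

No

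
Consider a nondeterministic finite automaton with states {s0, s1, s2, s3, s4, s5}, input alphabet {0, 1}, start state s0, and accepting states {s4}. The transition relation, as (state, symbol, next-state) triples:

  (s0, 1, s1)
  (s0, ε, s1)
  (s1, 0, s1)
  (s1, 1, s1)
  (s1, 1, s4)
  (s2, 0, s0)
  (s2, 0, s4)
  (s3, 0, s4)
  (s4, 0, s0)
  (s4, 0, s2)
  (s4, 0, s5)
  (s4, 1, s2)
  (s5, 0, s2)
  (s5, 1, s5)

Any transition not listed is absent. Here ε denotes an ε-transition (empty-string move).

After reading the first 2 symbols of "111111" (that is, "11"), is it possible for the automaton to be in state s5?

No

Start: ε-closure({s0}) = {s0, s1}.
Read '1': {s0, s1} → {s1, s4}.
Read '1': {s1, s4} → {s1, s2, s4}.
State s5 is not in {s1, s2, s4}.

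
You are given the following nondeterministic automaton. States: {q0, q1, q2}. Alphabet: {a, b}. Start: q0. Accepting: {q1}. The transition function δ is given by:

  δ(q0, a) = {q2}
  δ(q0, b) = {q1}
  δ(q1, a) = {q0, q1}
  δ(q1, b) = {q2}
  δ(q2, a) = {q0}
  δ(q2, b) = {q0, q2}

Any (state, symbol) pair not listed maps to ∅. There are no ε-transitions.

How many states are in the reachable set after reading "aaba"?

2

Start in {q0}.
Read 'a': q0→{q2}; now {q2}.
Read 'a': q2→{q0}; now {q0}.
Read 'b': q0→{q1}; now {q1}.
Read 'a': q1→{q0, q1}; now {q0, q1}.
That set has 2 states.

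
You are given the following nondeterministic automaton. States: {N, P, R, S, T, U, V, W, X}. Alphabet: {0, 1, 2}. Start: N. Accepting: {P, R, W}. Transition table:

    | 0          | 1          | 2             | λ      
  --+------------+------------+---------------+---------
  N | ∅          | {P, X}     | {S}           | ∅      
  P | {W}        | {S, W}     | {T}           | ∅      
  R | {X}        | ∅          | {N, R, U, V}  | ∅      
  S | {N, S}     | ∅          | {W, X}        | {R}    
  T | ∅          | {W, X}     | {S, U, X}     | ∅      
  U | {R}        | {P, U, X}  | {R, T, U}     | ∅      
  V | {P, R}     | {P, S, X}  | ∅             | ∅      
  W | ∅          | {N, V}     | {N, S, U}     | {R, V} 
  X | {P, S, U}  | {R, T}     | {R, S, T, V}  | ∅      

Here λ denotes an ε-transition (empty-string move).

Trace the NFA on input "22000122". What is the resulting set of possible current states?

Start in {N}.
Read '2': {N} → {R, S}.
Read '2': {R, S} → {N, R, U, V, W, X}.
Read '0': {N, R, U, V, W, X} → {P, R, S, U, X}.
Read '0': {P, R, S, U, X} → {N, P, R, S, U, V, W, X}.
Read '0': {N, P, R, S, U, V, W, X} → {N, P, R, S, U, V, W, X}.
Read '1': {N, P, R, S, U, V, W, X} → {N, P, R, S, T, U, V, W, X}.
Read '2': {N, P, R, S, T, U, V, W, X} → {N, R, S, T, U, V, W, X}.
Read '2': {N, R, S, T, U, V, W, X} → {N, R, S, T, U, V, W, X}.

{N, R, S, T, U, V, W, X}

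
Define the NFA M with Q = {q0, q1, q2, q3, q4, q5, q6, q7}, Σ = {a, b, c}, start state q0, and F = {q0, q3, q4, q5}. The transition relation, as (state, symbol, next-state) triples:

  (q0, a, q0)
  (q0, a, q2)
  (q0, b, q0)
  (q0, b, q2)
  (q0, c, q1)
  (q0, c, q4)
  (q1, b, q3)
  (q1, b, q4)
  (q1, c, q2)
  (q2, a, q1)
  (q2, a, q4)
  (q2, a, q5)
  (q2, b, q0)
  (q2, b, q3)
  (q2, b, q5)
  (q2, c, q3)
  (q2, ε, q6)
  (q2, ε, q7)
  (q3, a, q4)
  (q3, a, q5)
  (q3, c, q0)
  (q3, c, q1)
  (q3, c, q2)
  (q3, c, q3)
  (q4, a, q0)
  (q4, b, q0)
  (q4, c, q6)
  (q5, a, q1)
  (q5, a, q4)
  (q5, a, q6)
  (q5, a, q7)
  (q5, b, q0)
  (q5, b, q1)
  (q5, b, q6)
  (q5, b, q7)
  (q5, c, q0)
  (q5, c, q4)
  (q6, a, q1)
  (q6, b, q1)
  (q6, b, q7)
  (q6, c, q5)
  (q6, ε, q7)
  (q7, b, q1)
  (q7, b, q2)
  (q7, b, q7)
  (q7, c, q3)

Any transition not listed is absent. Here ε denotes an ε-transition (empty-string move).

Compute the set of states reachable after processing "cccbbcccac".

Start in {q0}.
Read 'c': q0→{q1, q4}; now {q1, q4}.
Read 'c': q1→{q2}, q4→{q6}; union {q2, q6}; ε-closure = {q2, q6, q7}.
Read 'c': q2→{q3}, q6→{q5}, q7→{q3}; now {q3, q5}.
Read 'b': q3→∅, q5→{q0, q1, q6, q7}; now {q0, q1, q6, q7}.
Read 'b': q0→{q0, q2}, q1→{q3, q4}, q6→{q1, q7}, q7→{q1, q2, q7}; union {q0, q1, q2, q3, q4, q7}; ε-closure = {q0, q1, q2, q3, q4, q6, q7}.
Read 'c': q0→{q1, q4}, q1→{q2}, q2→{q3}, q3→{q0, q1, q2, q3}, q4→{q6}, q6→{q5}, q7→{q3}; union {q0, q1, q2, q3, q4, q5, q6}; ε-closure = {q0, q1, q2, q3, q4, q5, q6, q7}.
Read 'c': q0→{q1, q4}, q1→{q2}, q2→{q3}, q3→{q0, q1, q2, q3}, q4→{q6}, q5→{q0, q4}, q6→{q5}, q7→{q3}; union {q0, q1, q2, q3, q4, q5, q6}; ε-closure = {q0, q1, q2, q3, q4, q5, q6, q7}.
Read 'c': q0→{q1, q4}, q1→{q2}, q2→{q3}, q3→{q0, q1, q2, q3}, q4→{q6}, q5→{q0, q4}, q6→{q5}, q7→{q3}; union {q0, q1, q2, q3, q4, q5, q6}; ε-closure = {q0, q1, q2, q3, q4, q5, q6, q7}.
Read 'a': q0→{q0, q2}, q1→∅, q2→{q1, q4, q5}, q3→{q4, q5}, q4→{q0}, q5→{q1, q4, q6, q7}, q6→{q1}, q7→∅; now {q0, q1, q2, q4, q5, q6, q7}.
Read 'c': q0→{q1, q4}, q1→{q2}, q2→{q3}, q4→{q6}, q5→{q0, q4}, q6→{q5}, q7→{q3}; union {q0, q1, q2, q3, q4, q5, q6}; ε-closure = {q0, q1, q2, q3, q4, q5, q6, q7}.

{q0, q1, q2, q3, q4, q5, q6, q7}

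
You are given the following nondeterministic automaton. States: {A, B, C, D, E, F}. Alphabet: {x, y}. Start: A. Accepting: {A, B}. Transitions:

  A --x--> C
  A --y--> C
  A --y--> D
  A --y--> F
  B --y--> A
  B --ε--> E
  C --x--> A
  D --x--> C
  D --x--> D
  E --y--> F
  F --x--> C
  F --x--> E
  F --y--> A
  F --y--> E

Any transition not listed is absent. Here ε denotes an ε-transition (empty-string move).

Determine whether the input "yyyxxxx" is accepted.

Yes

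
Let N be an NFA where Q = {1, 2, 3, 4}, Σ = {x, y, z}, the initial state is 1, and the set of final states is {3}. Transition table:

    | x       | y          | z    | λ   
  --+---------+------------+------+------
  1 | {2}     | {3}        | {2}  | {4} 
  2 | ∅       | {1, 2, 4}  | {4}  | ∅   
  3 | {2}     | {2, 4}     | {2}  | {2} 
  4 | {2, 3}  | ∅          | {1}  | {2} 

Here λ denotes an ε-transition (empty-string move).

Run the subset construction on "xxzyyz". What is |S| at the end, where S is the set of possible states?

Start: ε-closure({1}) = {1, 2, 4}.
Read 'x': {1, 2, 4} → {2, 3}.
Read 'x': {2, 3} → {2}.
Read 'z': {2} → {2, 4}.
Read 'y': {2, 4} → {1, 2, 4}.
Read 'y': {1, 2, 4} → {1, 2, 3, 4}.
Read 'z': {1, 2, 3, 4} → {1, 2, 4}.
That set has 3 states.

3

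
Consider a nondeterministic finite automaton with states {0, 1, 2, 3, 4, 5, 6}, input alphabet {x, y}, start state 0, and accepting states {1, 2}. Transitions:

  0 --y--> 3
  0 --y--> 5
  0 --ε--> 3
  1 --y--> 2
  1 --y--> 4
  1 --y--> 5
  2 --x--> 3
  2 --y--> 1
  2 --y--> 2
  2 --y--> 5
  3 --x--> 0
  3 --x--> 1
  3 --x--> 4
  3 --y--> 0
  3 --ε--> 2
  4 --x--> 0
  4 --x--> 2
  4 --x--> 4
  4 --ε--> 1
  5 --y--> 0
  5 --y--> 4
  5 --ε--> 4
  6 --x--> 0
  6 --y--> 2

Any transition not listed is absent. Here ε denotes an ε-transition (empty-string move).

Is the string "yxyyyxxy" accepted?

Start: ε-closure({0}) = {0, 2, 3}.
Read 'y': 0→{3, 5}, 2→{1, 2, 5}, 3→{0}; union {0, 1, 2, 3, 5}; ε-closure = {0, 1, 2, 3, 4, 5}.
Read 'x': 0→∅, 1→∅, 2→{3}, 3→{0, 1, 4}, 4→{0, 2, 4}, 5→∅; now {0, 1, 2, 3, 4}.
Read 'y': 0→{3, 5}, 1→{2, 4, 5}, 2→{1, 2, 5}, 3→{0}, 4→∅; now {0, 1, 2, 3, 4, 5}.
Read 'y': 0→{3, 5}, 1→{2, 4, 5}, 2→{1, 2, 5}, 3→{0}, 4→∅, 5→{0, 4}; now {0, 1, 2, 3, 4, 5}.
Read 'y': 0→{3, 5}, 1→{2, 4, 5}, 2→{1, 2, 5}, 3→{0}, 4→∅, 5→{0, 4}; now {0, 1, 2, 3, 4, 5}.
Read 'x': 0→∅, 1→∅, 2→{3}, 3→{0, 1, 4}, 4→{0, 2, 4}, 5→∅; now {0, 1, 2, 3, 4}.
Read 'x': 0→∅, 1→∅, 2→{3}, 3→{0, 1, 4}, 4→{0, 2, 4}; now {0, 1, 2, 3, 4}.
Read 'y': 0→{3, 5}, 1→{2, 4, 5}, 2→{1, 2, 5}, 3→{0}, 4→∅; now {0, 1, 2, 3, 4, 5}.
The final set {0, 1, 2, 3, 4, 5} contains the accepting states 1, 2.

Yes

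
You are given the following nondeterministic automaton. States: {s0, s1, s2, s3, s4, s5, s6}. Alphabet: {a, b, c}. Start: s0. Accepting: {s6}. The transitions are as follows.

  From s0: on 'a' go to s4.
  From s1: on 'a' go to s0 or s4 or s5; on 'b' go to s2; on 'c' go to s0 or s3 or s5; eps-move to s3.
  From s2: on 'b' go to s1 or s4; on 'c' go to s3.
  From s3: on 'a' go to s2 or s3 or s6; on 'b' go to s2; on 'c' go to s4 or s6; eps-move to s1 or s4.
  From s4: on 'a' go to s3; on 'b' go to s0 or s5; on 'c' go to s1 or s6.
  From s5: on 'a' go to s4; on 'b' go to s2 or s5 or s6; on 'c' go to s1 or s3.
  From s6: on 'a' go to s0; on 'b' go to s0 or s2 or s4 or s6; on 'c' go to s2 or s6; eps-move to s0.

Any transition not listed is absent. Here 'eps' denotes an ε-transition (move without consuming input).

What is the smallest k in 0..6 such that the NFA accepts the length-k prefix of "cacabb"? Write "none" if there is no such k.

none

Start in {s0}.
Read 'c': {s0} → ∅.
The set is empty and remains empty for the remaining 5 symbols.
No reachable set along the way intersects F.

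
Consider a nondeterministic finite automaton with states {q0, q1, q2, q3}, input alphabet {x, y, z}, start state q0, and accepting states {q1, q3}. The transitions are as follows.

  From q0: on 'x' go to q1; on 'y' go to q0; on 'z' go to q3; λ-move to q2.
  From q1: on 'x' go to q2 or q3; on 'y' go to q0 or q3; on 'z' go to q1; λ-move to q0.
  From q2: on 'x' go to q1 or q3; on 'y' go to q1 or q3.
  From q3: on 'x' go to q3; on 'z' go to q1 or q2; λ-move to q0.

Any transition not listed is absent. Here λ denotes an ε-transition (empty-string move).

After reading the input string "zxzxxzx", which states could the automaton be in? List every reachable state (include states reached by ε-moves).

Start: ε-closure({q0}) = {q0, q2}.
Read 'z': q0→{q3}, q2→∅; union {q3}; ε-closure = {q0, q2, q3}.
Read 'x': q0→{q1}, q2→{q1, q3}, q3→{q3}; union {q1, q3}; ε-closure = {q0, q1, q2, q3}.
Read 'z': q0→{q3}, q1→{q1}, q2→∅, q3→{q1, q2}; union {q1, q2, q3}; ε-closure = {q0, q1, q2, q3}.
Read 'x': q0→{q1}, q1→{q2, q3}, q2→{q1, q3}, q3→{q3}; union {q1, q2, q3}; ε-closure = {q0, q1, q2, q3}.
Read 'x': q0→{q1}, q1→{q2, q3}, q2→{q1, q3}, q3→{q3}; union {q1, q2, q3}; ε-closure = {q0, q1, q2, q3}.
Read 'z': q0→{q3}, q1→{q1}, q2→∅, q3→{q1, q2}; union {q1, q2, q3}; ε-closure = {q0, q1, q2, q3}.
Read 'x': q0→{q1}, q1→{q2, q3}, q2→{q1, q3}, q3→{q3}; union {q1, q2, q3}; ε-closure = {q0, q1, q2, q3}.

{q0, q1, q2, q3}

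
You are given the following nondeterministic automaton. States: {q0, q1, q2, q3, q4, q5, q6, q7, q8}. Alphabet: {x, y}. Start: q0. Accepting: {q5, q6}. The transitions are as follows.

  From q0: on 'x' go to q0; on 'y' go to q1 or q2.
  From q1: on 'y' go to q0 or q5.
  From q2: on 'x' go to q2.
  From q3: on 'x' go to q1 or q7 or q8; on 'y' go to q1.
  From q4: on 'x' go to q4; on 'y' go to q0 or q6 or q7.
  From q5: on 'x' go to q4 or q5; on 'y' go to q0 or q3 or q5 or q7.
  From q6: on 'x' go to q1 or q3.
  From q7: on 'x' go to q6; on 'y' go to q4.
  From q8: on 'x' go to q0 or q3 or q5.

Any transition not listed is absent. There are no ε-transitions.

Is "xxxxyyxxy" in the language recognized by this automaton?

Start in {q0}.
Read 'x': {q0} → {q0}.
Read 'x': {q0} → {q0}.
Read 'x': {q0} → {q0}.
Read 'x': {q0} → {q0}.
Read 'y': {q0} → {q1, q2}.
Read 'y': {q1, q2} → {q0, q5}.
Read 'x': {q0, q5} → {q0, q4, q5}.
Read 'x': {q0, q4, q5} → {q0, q4, q5}.
Read 'y': {q0, q4, q5} → {q0, q1, q2, q3, q5, q6, q7}.
The final set {q0, q1, q2, q3, q5, q6, q7} contains the accepting states q5, q6.

Yes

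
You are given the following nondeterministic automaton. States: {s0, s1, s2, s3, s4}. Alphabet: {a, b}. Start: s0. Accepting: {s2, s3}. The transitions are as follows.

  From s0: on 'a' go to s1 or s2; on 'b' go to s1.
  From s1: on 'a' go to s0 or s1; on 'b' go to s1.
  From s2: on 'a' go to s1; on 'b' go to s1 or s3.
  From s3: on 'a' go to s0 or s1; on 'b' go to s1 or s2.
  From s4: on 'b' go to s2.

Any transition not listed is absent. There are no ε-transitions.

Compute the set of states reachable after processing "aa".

Start in {s0}.
Read 'a': s0→{s1, s2}; now {s1, s2}.
Read 'a': s1→{s0, s1}, s2→{s1}; now {s0, s1}.

{s0, s1}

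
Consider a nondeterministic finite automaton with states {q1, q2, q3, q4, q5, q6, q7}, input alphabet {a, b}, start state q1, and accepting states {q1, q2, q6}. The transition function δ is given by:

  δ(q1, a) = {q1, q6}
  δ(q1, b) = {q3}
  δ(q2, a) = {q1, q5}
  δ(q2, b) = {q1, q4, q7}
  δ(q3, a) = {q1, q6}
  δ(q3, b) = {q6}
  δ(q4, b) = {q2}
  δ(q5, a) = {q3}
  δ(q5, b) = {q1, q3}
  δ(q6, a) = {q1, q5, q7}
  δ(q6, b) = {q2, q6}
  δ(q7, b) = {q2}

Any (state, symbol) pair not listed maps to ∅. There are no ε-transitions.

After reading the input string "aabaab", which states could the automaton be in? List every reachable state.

Start in {q1}.
Read 'a': {q1} → {q1, q6}.
Read 'a': {q1, q6} → {q1, q5, q6, q7}.
Read 'b': {q1, q5, q6, q7} → {q1, q2, q3, q6}.
Read 'a': {q1, q2, q3, q6} → {q1, q5, q6, q7}.
Read 'a': {q1, q5, q6, q7} → {q1, q3, q5, q6, q7}.
Read 'b': {q1, q3, q5, q6, q7} → {q1, q2, q3, q6}.

{q1, q2, q3, q6}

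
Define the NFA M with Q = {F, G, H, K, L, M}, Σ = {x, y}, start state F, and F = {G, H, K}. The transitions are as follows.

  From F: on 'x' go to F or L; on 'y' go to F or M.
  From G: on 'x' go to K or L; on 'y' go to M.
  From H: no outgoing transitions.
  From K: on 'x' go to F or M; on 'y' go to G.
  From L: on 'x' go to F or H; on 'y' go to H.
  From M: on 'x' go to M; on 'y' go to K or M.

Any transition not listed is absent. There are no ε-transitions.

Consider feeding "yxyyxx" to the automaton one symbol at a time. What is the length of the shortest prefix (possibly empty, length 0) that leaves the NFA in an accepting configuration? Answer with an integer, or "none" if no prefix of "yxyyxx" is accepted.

Start in {F}.
Read 'y': F→{F, M}; now {F, M}.
Read 'x': F→{F, L}, M→{M}; now {F, L, M}.
Read 'y': F→{F, M}, L→{H}, M→{K, M}; now {F, H, K, M}.
None of the earlier sets intersect F, but {F, H, K, M} does.

3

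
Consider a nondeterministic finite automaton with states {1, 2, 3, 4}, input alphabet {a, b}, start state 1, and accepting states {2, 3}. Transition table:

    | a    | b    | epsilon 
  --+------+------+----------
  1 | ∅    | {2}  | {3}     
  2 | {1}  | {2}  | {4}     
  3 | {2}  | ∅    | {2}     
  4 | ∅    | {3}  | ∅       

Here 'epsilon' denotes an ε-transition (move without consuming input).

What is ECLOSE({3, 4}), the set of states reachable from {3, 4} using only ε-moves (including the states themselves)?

Begin with {3, 4}.
ε-move 3 → 2; add 2.

{2, 3, 4}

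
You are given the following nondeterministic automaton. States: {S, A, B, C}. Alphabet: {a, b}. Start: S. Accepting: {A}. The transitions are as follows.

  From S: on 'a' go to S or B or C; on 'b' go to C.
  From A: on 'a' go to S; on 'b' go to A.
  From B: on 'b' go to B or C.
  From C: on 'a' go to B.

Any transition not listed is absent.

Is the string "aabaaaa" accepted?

No

Start in {S}.
Read 'a': {S} → {S, B, C}.
Read 'a': {S, B, C} → {S, B, C}.
Read 'b': {S, B, C} → {B, C}.
Read 'a': {B, C} → {B}.
Read 'a': {B} → ∅.
The set is empty and remains empty for the remaining 2 symbols.
The final set ∅ contains no accepting state.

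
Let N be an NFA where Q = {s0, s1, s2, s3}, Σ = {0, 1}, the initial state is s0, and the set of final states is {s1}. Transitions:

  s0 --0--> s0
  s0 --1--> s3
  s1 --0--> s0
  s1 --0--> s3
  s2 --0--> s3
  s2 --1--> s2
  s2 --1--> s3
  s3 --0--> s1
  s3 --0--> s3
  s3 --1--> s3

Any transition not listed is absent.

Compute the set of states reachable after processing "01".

{s3}

Start in {s0}.
Read '0': s0→{s0}; now {s0}.
Read '1': s0→{s3}; now {s3}.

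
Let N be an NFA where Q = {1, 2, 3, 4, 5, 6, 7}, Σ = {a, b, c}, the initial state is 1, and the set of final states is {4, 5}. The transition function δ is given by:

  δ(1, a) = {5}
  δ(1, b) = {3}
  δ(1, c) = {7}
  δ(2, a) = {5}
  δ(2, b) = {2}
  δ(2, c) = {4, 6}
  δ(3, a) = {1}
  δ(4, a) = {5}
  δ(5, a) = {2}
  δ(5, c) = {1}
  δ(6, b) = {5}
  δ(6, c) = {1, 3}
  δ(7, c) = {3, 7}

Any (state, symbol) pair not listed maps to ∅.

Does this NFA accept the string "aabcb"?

Yes

Start in {1}.
Read 'a': 1→{5}; now {5}.
Read 'a': 5→{2}; now {2}.
Read 'b': 2→{2}; now {2}.
Read 'c': 2→{4, 6}; now {4, 6}.
Read 'b': 4→∅, 6→{5}; now {5}.
The final set {5} contains the accepting state 5.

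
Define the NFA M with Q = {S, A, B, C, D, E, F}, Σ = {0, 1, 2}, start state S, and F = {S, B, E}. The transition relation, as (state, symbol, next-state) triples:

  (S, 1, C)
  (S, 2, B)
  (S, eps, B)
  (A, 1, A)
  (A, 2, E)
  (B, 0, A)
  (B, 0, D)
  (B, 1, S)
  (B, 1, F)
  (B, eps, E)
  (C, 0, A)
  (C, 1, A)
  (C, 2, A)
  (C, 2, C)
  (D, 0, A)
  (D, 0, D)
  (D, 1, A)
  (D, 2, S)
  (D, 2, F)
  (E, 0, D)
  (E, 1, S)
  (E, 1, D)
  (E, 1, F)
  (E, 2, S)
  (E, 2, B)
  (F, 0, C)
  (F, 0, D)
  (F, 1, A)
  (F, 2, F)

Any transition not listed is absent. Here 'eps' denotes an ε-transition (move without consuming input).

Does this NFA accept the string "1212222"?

Start: ε-closure({S}) = {S, B, E}.
Read '1': {S, B, E} → {S, B, C, D, E, F}.
Read '2': {S, B, C, D, E, F} → {S, A, B, C, E, F}.
Read '1': {S, A, B, C, E, F} → {S, A, B, C, D, E, F}.
Read '2': {S, A, B, C, D, E, F} → {S, A, B, C, E, F}.
Read '2': {S, A, B, C, E, F} → {S, A, B, C, E, F}.
Read '2': {S, A, B, C, E, F} → {S, A, B, C, E, F}.
Read '2': {S, A, B, C, E, F} → {S, A, B, C, E, F}.
The final set {S, A, B, C, E, F} contains the accepting states S, B, E.

Yes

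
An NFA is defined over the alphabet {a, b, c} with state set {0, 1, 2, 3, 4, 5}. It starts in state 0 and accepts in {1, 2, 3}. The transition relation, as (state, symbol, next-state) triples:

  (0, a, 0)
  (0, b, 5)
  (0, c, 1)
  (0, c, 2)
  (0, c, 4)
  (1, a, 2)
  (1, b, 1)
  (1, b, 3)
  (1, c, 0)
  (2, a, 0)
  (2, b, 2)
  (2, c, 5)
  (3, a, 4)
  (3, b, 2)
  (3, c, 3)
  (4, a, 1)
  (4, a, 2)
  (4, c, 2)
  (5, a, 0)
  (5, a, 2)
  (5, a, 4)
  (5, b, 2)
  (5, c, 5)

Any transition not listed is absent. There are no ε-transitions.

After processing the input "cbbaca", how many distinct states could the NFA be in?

Start in {0}.
Read 'c': {0} → {1, 2, 4}.
Read 'b': {1, 2, 4} → {1, 2, 3}.
Read 'b': {1, 2, 3} → {1, 2, 3}.
Read 'a': {1, 2, 3} → {0, 2, 4}.
Read 'c': {0, 2, 4} → {1, 2, 4, 5}.
Read 'a': {1, 2, 4, 5} → {0, 1, 2, 4}.
That set has 4 states.

4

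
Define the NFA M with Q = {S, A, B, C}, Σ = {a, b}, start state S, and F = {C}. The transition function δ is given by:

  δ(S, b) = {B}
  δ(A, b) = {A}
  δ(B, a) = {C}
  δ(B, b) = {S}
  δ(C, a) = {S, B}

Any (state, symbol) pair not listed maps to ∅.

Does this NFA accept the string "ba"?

Start in {S}.
Read 'b': S→{B}; now {B}.
Read 'a': B→{C}; now {C}.
The final set {C} contains the accepting state C.

Yes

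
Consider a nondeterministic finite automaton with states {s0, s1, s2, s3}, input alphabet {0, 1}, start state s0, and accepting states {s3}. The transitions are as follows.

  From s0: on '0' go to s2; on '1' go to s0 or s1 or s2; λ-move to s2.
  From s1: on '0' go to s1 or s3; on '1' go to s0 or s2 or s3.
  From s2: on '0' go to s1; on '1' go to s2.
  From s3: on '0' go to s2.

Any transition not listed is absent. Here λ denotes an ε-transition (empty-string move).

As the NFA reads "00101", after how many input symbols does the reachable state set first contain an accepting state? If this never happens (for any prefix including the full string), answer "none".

Start: ε-closure({s0}) = {s0, s2}.
Read '0': {s0, s2} → {s1, s2}.
Read '0': {s1, s2} → {s1, s3}.
None of the earlier sets intersect F, but {s1, s3} does.

2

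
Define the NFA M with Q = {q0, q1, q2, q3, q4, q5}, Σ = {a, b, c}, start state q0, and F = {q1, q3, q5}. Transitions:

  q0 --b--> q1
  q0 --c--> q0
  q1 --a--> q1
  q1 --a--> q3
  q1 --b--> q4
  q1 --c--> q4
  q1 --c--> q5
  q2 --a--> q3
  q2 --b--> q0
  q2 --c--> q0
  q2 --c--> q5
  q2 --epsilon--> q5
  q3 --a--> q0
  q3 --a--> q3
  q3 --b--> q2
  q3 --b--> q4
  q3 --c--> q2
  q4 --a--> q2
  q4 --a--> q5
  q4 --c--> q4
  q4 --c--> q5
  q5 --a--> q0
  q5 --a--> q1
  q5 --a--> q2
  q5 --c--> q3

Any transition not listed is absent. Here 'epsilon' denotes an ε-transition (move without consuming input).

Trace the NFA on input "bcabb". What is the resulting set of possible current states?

{q1, q4}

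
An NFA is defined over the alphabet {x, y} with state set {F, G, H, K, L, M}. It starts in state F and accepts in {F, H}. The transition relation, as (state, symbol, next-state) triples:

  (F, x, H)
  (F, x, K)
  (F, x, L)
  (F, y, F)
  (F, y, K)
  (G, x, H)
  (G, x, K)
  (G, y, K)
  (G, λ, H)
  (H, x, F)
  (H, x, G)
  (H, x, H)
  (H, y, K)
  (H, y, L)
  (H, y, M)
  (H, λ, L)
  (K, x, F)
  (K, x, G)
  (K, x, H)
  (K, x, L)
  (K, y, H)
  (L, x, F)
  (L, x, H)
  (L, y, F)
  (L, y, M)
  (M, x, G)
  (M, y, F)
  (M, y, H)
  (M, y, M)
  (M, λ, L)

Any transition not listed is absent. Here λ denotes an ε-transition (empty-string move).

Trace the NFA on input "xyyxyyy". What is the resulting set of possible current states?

{F, H, K, L, M}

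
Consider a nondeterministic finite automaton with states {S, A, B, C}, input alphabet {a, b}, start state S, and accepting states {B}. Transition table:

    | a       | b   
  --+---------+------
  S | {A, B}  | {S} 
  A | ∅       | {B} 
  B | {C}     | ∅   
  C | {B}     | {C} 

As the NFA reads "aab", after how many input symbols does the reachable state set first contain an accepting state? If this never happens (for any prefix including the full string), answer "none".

Start in {S}.
Read 'a': S→{A, B}; now {A, B}.
None of the earlier sets intersect F, but {A, B} does.

1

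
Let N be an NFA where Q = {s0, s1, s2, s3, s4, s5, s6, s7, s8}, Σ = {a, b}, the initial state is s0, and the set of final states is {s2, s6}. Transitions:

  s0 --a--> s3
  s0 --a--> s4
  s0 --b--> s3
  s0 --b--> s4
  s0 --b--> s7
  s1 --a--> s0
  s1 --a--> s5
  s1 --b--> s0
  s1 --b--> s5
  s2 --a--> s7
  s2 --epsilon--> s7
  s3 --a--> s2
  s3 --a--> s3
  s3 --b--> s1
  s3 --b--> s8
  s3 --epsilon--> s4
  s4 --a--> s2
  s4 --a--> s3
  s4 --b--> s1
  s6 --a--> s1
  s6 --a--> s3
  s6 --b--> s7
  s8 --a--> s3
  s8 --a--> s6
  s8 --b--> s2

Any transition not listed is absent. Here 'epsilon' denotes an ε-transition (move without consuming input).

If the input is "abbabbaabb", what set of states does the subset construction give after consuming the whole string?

{s0, s2, s5, s7}

Start in {s0}.
Read 'a': s0→{s3, s4}; now {s3, s4}.
Read 'b': s3→{s1, s8}, s4→{s1}; now {s1, s8}.
Read 'b': s1→{s0, s5}, s8→{s2}; union {s0, s2, s5}; ε-closure = {s0, s2, s5, s7}.
Read 'a': s0→{s3, s4}, s2→{s7}, s5→∅, s7→∅; now {s3, s4, s7}.
Read 'b': s3→{s1, s8}, s4→{s1}, s7→∅; now {s1, s8}.
Read 'b': s1→{s0, s5}, s8→{s2}; union {s0, s2, s5}; ε-closure = {s0, s2, s5, s7}.
Read 'a': s0→{s3, s4}, s2→{s7}, s5→∅, s7→∅; now {s3, s4, s7}.
Read 'a': s3→{s2, s3}, s4→{s2, s3}, s7→∅; union {s2, s3}; ε-closure = {s2, s3, s4, s7}.
Read 'b': s2→∅, s3→{s1, s8}, s4→{s1}, s7→∅; now {s1, s8}.
Read 'b': s1→{s0, s5}, s8→{s2}; union {s0, s2, s5}; ε-closure = {s0, s2, s5, s7}.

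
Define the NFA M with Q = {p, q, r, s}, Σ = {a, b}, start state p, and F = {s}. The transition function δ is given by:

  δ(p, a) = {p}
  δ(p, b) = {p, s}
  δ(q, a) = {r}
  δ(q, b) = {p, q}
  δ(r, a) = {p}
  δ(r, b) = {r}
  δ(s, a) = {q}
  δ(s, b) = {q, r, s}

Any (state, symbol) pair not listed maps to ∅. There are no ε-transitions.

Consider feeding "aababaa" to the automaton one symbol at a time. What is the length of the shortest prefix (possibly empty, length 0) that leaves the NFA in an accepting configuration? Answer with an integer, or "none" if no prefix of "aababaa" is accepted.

3

Start in {p}.
Read 'a': {p} → {p}.
Read 'a': {p} → {p}.
Read 'b': {p} → {p, s}.
None of the earlier sets intersect F, but {p, s} does.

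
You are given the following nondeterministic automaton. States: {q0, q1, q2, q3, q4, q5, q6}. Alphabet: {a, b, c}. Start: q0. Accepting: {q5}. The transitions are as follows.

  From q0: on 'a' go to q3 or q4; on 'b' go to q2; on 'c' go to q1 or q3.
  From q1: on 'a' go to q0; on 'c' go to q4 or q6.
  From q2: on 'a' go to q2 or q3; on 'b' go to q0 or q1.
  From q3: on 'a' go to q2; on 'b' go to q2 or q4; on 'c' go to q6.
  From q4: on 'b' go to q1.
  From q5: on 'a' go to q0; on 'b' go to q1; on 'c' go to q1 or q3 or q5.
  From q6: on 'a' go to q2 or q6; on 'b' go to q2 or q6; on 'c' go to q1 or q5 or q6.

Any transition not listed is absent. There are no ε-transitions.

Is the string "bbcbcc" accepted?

Start in {q0}.
Read 'b': {q0} → {q2}.
Read 'b': {q2} → {q0, q1}.
Read 'c': {q0, q1} → {q1, q3, q4, q6}.
Read 'b': {q1, q3, q4, q6} → {q1, q2, q4, q6}.
Read 'c': {q1, q2, q4, q6} → {q1, q4, q5, q6}.
Read 'c': {q1, q4, q5, q6} → {q1, q3, q4, q5, q6}.
The final set {q1, q3, q4, q5, q6} contains the accepting state q5.

Yes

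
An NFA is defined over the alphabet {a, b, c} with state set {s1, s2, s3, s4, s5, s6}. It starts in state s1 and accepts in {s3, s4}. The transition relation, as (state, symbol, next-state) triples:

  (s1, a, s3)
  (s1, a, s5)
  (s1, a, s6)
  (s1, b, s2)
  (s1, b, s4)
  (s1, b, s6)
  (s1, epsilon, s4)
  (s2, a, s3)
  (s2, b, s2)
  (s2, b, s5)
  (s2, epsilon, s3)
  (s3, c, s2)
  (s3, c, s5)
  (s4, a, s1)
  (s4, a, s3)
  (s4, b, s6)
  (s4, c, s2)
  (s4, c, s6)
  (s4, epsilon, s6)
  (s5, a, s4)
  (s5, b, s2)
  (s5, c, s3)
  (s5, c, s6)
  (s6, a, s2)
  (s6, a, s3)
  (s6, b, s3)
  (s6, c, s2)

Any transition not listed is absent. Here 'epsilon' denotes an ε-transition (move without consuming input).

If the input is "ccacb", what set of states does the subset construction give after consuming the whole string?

{s2, s3, s5}

Start: ε-closure({s1}) = {s1, s4, s6}.
Read 'c': {s1, s4, s6} → {s2, s3, s6}.
Read 'c': {s2, s3, s6} → {s2, s3, s5}.
Read 'a': {s2, s3, s5} → {s3, s4, s6}.
Read 'c': {s3, s4, s6} → {s2, s3, s5, s6}.
Read 'b': {s2, s3, s5, s6} → {s2, s3, s5}.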